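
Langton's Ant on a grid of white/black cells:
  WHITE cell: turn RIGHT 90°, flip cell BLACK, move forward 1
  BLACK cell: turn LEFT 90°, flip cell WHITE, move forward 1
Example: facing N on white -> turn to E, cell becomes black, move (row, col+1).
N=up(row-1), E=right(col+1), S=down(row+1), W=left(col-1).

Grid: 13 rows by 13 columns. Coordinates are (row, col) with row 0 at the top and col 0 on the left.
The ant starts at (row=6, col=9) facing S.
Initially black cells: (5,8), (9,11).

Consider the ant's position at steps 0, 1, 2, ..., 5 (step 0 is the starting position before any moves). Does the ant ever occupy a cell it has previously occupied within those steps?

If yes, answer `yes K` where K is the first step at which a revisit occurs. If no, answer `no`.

Answer: no

Derivation:
Step 1: on WHITE (6,9): turn R to W, flip to black, move to (6,8). |black|=3 — new cell
Step 2: on WHITE (6,8): turn R to N, flip to black, move to (5,8). |black|=4 — new cell
Step 3: on BLACK (5,8): turn L to W, flip to white, move to (5,7). |black|=3 — new cell
Step 4: on WHITE (5,7): turn R to N, flip to black, move to (4,7). |black|=4 — new cell
Step 5: on WHITE (4,7): turn R to E, flip to black, move to (4,8). |black|=5 — new cell
No revisit within 5 steps.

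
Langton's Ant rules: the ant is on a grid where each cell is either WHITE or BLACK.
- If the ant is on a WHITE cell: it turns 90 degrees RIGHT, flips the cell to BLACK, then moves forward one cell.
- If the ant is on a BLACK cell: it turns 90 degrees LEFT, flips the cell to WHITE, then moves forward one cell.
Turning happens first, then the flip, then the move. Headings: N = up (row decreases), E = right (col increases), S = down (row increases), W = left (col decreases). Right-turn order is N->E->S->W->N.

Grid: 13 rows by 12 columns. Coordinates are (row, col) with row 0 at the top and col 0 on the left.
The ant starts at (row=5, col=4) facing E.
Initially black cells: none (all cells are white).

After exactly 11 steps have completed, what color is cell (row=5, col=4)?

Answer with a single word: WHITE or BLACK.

Answer: BLACK

Derivation:
Step 1: on WHITE (5,4): turn R to S, flip to black, move to (6,4). |black|=1
Step 2: on WHITE (6,4): turn R to W, flip to black, move to (6,3). |black|=2
Step 3: on WHITE (6,3): turn R to N, flip to black, move to (5,3). |black|=3
Step 4: on WHITE (5,3): turn R to E, flip to black, move to (5,4). |black|=4
Step 5: on BLACK (5,4): turn L to N, flip to white, move to (4,4). |black|=3
Step 6: on WHITE (4,4): turn R to E, flip to black, move to (4,5). |black|=4
Step 7: on WHITE (4,5): turn R to S, flip to black, move to (5,5). |black|=5
Step 8: on WHITE (5,5): turn R to W, flip to black, move to (5,4). |black|=6
Step 9: on WHITE (5,4): turn R to N, flip to black, move to (4,4). |black|=7
Step 10: on BLACK (4,4): turn L to W, flip to white, move to (4,3). |black|=6
Step 11: on WHITE (4,3): turn R to N, flip to black, move to (3,3). |black|=7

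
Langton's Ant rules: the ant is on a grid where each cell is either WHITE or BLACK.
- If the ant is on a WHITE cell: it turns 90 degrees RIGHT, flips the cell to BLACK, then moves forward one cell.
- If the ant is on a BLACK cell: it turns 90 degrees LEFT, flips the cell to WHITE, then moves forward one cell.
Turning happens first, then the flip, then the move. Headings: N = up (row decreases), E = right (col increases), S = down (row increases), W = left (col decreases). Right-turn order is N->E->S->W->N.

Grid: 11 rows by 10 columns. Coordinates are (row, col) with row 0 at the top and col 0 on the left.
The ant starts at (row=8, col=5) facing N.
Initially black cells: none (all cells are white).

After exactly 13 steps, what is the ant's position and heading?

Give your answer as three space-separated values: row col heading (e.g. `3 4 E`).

Step 1: on WHITE (8,5): turn R to E, flip to black, move to (8,6). |black|=1
Step 2: on WHITE (8,6): turn R to S, flip to black, move to (9,6). |black|=2
Step 3: on WHITE (9,6): turn R to W, flip to black, move to (9,5). |black|=3
Step 4: on WHITE (9,5): turn R to N, flip to black, move to (8,5). |black|=4
Step 5: on BLACK (8,5): turn L to W, flip to white, move to (8,4). |black|=3
Step 6: on WHITE (8,4): turn R to N, flip to black, move to (7,4). |black|=4
Step 7: on WHITE (7,4): turn R to E, flip to black, move to (7,5). |black|=5
Step 8: on WHITE (7,5): turn R to S, flip to black, move to (8,5). |black|=6
Step 9: on WHITE (8,5): turn R to W, flip to black, move to (8,4). |black|=7
Step 10: on BLACK (8,4): turn L to S, flip to white, move to (9,4). |black|=6
Step 11: on WHITE (9,4): turn R to W, flip to black, move to (9,3). |black|=7
Step 12: on WHITE (9,3): turn R to N, flip to black, move to (8,3). |black|=8
Step 13: on WHITE (8,3): turn R to E, flip to black, move to (8,4). |black|=9

Answer: 8 4 E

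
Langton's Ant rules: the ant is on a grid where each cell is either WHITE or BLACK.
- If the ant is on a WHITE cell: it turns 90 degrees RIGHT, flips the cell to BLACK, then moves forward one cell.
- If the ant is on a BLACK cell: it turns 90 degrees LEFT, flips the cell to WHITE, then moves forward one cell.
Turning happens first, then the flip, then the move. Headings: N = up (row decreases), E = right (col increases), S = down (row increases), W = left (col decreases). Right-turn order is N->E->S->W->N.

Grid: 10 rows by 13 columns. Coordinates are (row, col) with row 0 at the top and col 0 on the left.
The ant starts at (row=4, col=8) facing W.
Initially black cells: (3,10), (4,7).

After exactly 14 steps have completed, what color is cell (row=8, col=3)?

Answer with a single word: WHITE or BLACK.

Answer: WHITE

Derivation:
Step 1: on WHITE (4,8): turn R to N, flip to black, move to (3,8). |black|=3
Step 2: on WHITE (3,8): turn R to E, flip to black, move to (3,9). |black|=4
Step 3: on WHITE (3,9): turn R to S, flip to black, move to (4,9). |black|=5
Step 4: on WHITE (4,9): turn R to W, flip to black, move to (4,8). |black|=6
Step 5: on BLACK (4,8): turn L to S, flip to white, move to (5,8). |black|=5
Step 6: on WHITE (5,8): turn R to W, flip to black, move to (5,7). |black|=6
Step 7: on WHITE (5,7): turn R to N, flip to black, move to (4,7). |black|=7
Step 8: on BLACK (4,7): turn L to W, flip to white, move to (4,6). |black|=6
Step 9: on WHITE (4,6): turn R to N, flip to black, move to (3,6). |black|=7
Step 10: on WHITE (3,6): turn R to E, flip to black, move to (3,7). |black|=8
Step 11: on WHITE (3,7): turn R to S, flip to black, move to (4,7). |black|=9
Step 12: on WHITE (4,7): turn R to W, flip to black, move to (4,6). |black|=10
Step 13: on BLACK (4,6): turn L to S, flip to white, move to (5,6). |black|=9
Step 14: on WHITE (5,6): turn R to W, flip to black, move to (5,5). |black|=10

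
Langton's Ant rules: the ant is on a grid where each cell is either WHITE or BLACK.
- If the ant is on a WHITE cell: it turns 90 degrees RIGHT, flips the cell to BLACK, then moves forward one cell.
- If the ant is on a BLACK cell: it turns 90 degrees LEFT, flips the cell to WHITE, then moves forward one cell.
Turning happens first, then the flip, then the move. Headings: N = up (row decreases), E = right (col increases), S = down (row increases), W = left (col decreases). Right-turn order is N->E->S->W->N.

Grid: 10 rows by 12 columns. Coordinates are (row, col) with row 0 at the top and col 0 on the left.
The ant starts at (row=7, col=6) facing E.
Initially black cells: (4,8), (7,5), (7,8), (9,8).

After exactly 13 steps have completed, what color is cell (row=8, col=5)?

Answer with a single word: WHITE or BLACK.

Answer: BLACK

Derivation:
Step 1: on WHITE (7,6): turn R to S, flip to black, move to (8,6). |black|=5
Step 2: on WHITE (8,6): turn R to W, flip to black, move to (8,5). |black|=6
Step 3: on WHITE (8,5): turn R to N, flip to black, move to (7,5). |black|=7
Step 4: on BLACK (7,5): turn L to W, flip to white, move to (7,4). |black|=6
Step 5: on WHITE (7,4): turn R to N, flip to black, move to (6,4). |black|=7
Step 6: on WHITE (6,4): turn R to E, flip to black, move to (6,5). |black|=8
Step 7: on WHITE (6,5): turn R to S, flip to black, move to (7,5). |black|=9
Step 8: on WHITE (7,5): turn R to W, flip to black, move to (7,4). |black|=10
Step 9: on BLACK (7,4): turn L to S, flip to white, move to (8,4). |black|=9
Step 10: on WHITE (8,4): turn R to W, flip to black, move to (8,3). |black|=10
Step 11: on WHITE (8,3): turn R to N, flip to black, move to (7,3). |black|=11
Step 12: on WHITE (7,3): turn R to E, flip to black, move to (7,4). |black|=12
Step 13: on WHITE (7,4): turn R to S, flip to black, move to (8,4). |black|=13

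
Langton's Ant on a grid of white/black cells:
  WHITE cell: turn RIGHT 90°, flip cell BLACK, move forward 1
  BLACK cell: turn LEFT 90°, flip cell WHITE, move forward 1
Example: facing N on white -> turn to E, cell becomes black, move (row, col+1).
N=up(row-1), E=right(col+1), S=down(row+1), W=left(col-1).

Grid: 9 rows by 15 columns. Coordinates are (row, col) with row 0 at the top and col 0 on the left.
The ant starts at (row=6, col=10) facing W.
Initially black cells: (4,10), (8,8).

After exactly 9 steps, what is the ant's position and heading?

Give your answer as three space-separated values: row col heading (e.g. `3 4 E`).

Step 1: on WHITE (6,10): turn R to N, flip to black, move to (5,10). |black|=3
Step 2: on WHITE (5,10): turn R to E, flip to black, move to (5,11). |black|=4
Step 3: on WHITE (5,11): turn R to S, flip to black, move to (6,11). |black|=5
Step 4: on WHITE (6,11): turn R to W, flip to black, move to (6,10). |black|=6
Step 5: on BLACK (6,10): turn L to S, flip to white, move to (7,10). |black|=5
Step 6: on WHITE (7,10): turn R to W, flip to black, move to (7,9). |black|=6
Step 7: on WHITE (7,9): turn R to N, flip to black, move to (6,9). |black|=7
Step 8: on WHITE (6,9): turn R to E, flip to black, move to (6,10). |black|=8
Step 9: on WHITE (6,10): turn R to S, flip to black, move to (7,10). |black|=9

Answer: 7 10 S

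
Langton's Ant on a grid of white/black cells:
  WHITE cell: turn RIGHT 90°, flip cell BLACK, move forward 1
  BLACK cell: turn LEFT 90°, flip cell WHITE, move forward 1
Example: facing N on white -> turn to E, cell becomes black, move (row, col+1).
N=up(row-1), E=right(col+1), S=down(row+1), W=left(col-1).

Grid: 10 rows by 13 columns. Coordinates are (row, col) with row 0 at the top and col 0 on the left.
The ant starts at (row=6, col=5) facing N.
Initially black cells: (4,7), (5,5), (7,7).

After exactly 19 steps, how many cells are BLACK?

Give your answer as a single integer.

Answer: 12

Derivation:
Step 1: on WHITE (6,5): turn R to E, flip to black, move to (6,6). |black|=4
Step 2: on WHITE (6,6): turn R to S, flip to black, move to (7,6). |black|=5
Step 3: on WHITE (7,6): turn R to W, flip to black, move to (7,5). |black|=6
Step 4: on WHITE (7,5): turn R to N, flip to black, move to (6,5). |black|=7
Step 5: on BLACK (6,5): turn L to W, flip to white, move to (6,4). |black|=6
Step 6: on WHITE (6,4): turn R to N, flip to black, move to (5,4). |black|=7
Step 7: on WHITE (5,4): turn R to E, flip to black, move to (5,5). |black|=8
Step 8: on BLACK (5,5): turn L to N, flip to white, move to (4,5). |black|=7
Step 9: on WHITE (4,5): turn R to E, flip to black, move to (4,6). |black|=8
Step 10: on WHITE (4,6): turn R to S, flip to black, move to (5,6). |black|=9
Step 11: on WHITE (5,6): turn R to W, flip to black, move to (5,5). |black|=10
Step 12: on WHITE (5,5): turn R to N, flip to black, move to (4,5). |black|=11
Step 13: on BLACK (4,5): turn L to W, flip to white, move to (4,4). |black|=10
Step 14: on WHITE (4,4): turn R to N, flip to black, move to (3,4). |black|=11
Step 15: on WHITE (3,4): turn R to E, flip to black, move to (3,5). |black|=12
Step 16: on WHITE (3,5): turn R to S, flip to black, move to (4,5). |black|=13
Step 17: on WHITE (4,5): turn R to W, flip to black, move to (4,4). |black|=14
Step 18: on BLACK (4,4): turn L to S, flip to white, move to (5,4). |black|=13
Step 19: on BLACK (5,4): turn L to E, flip to white, move to (5,5). |black|=12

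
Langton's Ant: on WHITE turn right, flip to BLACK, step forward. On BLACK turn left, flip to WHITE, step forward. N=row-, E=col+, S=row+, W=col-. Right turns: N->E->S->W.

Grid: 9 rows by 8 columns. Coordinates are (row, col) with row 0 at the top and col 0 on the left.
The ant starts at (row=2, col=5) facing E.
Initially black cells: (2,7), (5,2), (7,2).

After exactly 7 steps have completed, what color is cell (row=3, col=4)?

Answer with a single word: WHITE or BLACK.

Step 1: on WHITE (2,5): turn R to S, flip to black, move to (3,5). |black|=4
Step 2: on WHITE (3,5): turn R to W, flip to black, move to (3,4). |black|=5
Step 3: on WHITE (3,4): turn R to N, flip to black, move to (2,4). |black|=6
Step 4: on WHITE (2,4): turn R to E, flip to black, move to (2,5). |black|=7
Step 5: on BLACK (2,5): turn L to N, flip to white, move to (1,5). |black|=6
Step 6: on WHITE (1,5): turn R to E, flip to black, move to (1,6). |black|=7
Step 7: on WHITE (1,6): turn R to S, flip to black, move to (2,6). |black|=8

Answer: BLACK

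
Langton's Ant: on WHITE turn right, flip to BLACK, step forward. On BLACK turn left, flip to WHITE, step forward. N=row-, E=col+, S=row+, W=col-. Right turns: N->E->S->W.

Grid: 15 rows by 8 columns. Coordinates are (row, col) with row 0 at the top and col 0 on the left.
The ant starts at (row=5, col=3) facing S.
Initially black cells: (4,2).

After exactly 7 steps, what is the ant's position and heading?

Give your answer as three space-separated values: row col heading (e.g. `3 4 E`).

Step 1: on WHITE (5,3): turn R to W, flip to black, move to (5,2). |black|=2
Step 2: on WHITE (5,2): turn R to N, flip to black, move to (4,2). |black|=3
Step 3: on BLACK (4,2): turn L to W, flip to white, move to (4,1). |black|=2
Step 4: on WHITE (4,1): turn R to N, flip to black, move to (3,1). |black|=3
Step 5: on WHITE (3,1): turn R to E, flip to black, move to (3,2). |black|=4
Step 6: on WHITE (3,2): turn R to S, flip to black, move to (4,2). |black|=5
Step 7: on WHITE (4,2): turn R to W, flip to black, move to (4,1). |black|=6

Answer: 4 1 W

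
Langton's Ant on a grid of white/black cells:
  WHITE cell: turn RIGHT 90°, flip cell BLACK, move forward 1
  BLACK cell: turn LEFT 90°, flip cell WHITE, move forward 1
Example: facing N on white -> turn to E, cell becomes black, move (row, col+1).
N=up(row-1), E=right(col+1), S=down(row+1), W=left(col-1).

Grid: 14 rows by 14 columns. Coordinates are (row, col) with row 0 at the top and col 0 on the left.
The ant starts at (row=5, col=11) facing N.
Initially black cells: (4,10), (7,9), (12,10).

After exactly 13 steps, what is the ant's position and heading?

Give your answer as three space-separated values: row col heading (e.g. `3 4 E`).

Step 1: on WHITE (5,11): turn R to E, flip to black, move to (5,12). |black|=4
Step 2: on WHITE (5,12): turn R to S, flip to black, move to (6,12). |black|=5
Step 3: on WHITE (6,12): turn R to W, flip to black, move to (6,11). |black|=6
Step 4: on WHITE (6,11): turn R to N, flip to black, move to (5,11). |black|=7
Step 5: on BLACK (5,11): turn L to W, flip to white, move to (5,10). |black|=6
Step 6: on WHITE (5,10): turn R to N, flip to black, move to (4,10). |black|=7
Step 7: on BLACK (4,10): turn L to W, flip to white, move to (4,9). |black|=6
Step 8: on WHITE (4,9): turn R to N, flip to black, move to (3,9). |black|=7
Step 9: on WHITE (3,9): turn R to E, flip to black, move to (3,10). |black|=8
Step 10: on WHITE (3,10): turn R to S, flip to black, move to (4,10). |black|=9
Step 11: on WHITE (4,10): turn R to W, flip to black, move to (4,9). |black|=10
Step 12: on BLACK (4,9): turn L to S, flip to white, move to (5,9). |black|=9
Step 13: on WHITE (5,9): turn R to W, flip to black, move to (5,8). |black|=10

Answer: 5 8 W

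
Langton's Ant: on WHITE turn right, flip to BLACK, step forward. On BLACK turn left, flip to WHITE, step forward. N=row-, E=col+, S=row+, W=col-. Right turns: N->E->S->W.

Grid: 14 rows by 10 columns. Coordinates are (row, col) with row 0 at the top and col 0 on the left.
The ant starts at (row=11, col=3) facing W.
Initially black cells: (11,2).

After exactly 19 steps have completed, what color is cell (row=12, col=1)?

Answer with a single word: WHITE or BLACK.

Step 1: on WHITE (11,3): turn R to N, flip to black, move to (10,3). |black|=2
Step 2: on WHITE (10,3): turn R to E, flip to black, move to (10,4). |black|=3
Step 3: on WHITE (10,4): turn R to S, flip to black, move to (11,4). |black|=4
Step 4: on WHITE (11,4): turn R to W, flip to black, move to (11,3). |black|=5
Step 5: on BLACK (11,3): turn L to S, flip to white, move to (12,3). |black|=4
Step 6: on WHITE (12,3): turn R to W, flip to black, move to (12,2). |black|=5
Step 7: on WHITE (12,2): turn R to N, flip to black, move to (11,2). |black|=6
Step 8: on BLACK (11,2): turn L to W, flip to white, move to (11,1). |black|=5
Step 9: on WHITE (11,1): turn R to N, flip to black, move to (10,1). |black|=6
Step 10: on WHITE (10,1): turn R to E, flip to black, move to (10,2). |black|=7
Step 11: on WHITE (10,2): turn R to S, flip to black, move to (11,2). |black|=8
Step 12: on WHITE (11,2): turn R to W, flip to black, move to (11,1). |black|=9
Step 13: on BLACK (11,1): turn L to S, flip to white, move to (12,1). |black|=8
Step 14: on WHITE (12,1): turn R to W, flip to black, move to (12,0). |black|=9
Step 15: on WHITE (12,0): turn R to N, flip to black, move to (11,0). |black|=10
Step 16: on WHITE (11,0): turn R to E, flip to black, move to (11,1). |black|=11
Step 17: on WHITE (11,1): turn R to S, flip to black, move to (12,1). |black|=12
Step 18: on BLACK (12,1): turn L to E, flip to white, move to (12,2). |black|=11
Step 19: on BLACK (12,2): turn L to N, flip to white, move to (11,2). |black|=10

Answer: WHITE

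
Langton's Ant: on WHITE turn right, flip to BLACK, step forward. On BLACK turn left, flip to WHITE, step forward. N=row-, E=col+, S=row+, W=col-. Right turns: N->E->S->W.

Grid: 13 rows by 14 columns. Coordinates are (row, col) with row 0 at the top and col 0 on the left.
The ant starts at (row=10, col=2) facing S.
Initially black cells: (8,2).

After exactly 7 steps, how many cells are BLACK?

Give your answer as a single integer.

Answer: 6

Derivation:
Step 1: on WHITE (10,2): turn R to W, flip to black, move to (10,1). |black|=2
Step 2: on WHITE (10,1): turn R to N, flip to black, move to (9,1). |black|=3
Step 3: on WHITE (9,1): turn R to E, flip to black, move to (9,2). |black|=4
Step 4: on WHITE (9,2): turn R to S, flip to black, move to (10,2). |black|=5
Step 5: on BLACK (10,2): turn L to E, flip to white, move to (10,3). |black|=4
Step 6: on WHITE (10,3): turn R to S, flip to black, move to (11,3). |black|=5
Step 7: on WHITE (11,3): turn R to W, flip to black, move to (11,2). |black|=6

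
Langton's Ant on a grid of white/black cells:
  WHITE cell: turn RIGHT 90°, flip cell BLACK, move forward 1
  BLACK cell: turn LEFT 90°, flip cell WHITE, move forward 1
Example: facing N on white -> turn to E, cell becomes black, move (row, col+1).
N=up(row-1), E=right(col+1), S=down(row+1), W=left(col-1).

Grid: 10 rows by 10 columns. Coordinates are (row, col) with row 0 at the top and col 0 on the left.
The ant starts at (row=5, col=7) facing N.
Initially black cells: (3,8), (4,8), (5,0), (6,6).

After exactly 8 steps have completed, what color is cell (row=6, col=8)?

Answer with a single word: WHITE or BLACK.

Step 1: on WHITE (5,7): turn R to E, flip to black, move to (5,8). |black|=5
Step 2: on WHITE (5,8): turn R to S, flip to black, move to (6,8). |black|=6
Step 3: on WHITE (6,8): turn R to W, flip to black, move to (6,7). |black|=7
Step 4: on WHITE (6,7): turn R to N, flip to black, move to (5,7). |black|=8
Step 5: on BLACK (5,7): turn L to W, flip to white, move to (5,6). |black|=7
Step 6: on WHITE (5,6): turn R to N, flip to black, move to (4,6). |black|=8
Step 7: on WHITE (4,6): turn R to E, flip to black, move to (4,7). |black|=9
Step 8: on WHITE (4,7): turn R to S, flip to black, move to (5,7). |black|=10

Answer: BLACK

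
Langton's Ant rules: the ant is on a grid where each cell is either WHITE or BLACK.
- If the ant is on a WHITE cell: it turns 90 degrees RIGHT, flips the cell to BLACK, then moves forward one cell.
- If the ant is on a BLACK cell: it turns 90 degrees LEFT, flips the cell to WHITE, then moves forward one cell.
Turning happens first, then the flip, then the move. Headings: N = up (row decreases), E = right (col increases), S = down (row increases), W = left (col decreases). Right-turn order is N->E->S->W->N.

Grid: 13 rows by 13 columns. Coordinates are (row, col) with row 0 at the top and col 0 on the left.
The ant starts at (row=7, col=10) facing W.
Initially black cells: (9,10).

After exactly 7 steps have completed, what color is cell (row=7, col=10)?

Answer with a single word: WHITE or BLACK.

Answer: WHITE

Derivation:
Step 1: on WHITE (7,10): turn R to N, flip to black, move to (6,10). |black|=2
Step 2: on WHITE (6,10): turn R to E, flip to black, move to (6,11). |black|=3
Step 3: on WHITE (6,11): turn R to S, flip to black, move to (7,11). |black|=4
Step 4: on WHITE (7,11): turn R to W, flip to black, move to (7,10). |black|=5
Step 5: on BLACK (7,10): turn L to S, flip to white, move to (8,10). |black|=4
Step 6: on WHITE (8,10): turn R to W, flip to black, move to (8,9). |black|=5
Step 7: on WHITE (8,9): turn R to N, flip to black, move to (7,9). |black|=6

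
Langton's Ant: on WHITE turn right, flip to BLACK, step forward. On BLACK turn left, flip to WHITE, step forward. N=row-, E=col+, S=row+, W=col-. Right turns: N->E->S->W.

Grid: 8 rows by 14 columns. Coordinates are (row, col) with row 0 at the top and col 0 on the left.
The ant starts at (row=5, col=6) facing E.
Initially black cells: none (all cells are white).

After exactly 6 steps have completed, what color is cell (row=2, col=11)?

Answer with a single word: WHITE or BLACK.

Answer: WHITE

Derivation:
Step 1: on WHITE (5,6): turn R to S, flip to black, move to (6,6). |black|=1
Step 2: on WHITE (6,6): turn R to W, flip to black, move to (6,5). |black|=2
Step 3: on WHITE (6,5): turn R to N, flip to black, move to (5,5). |black|=3
Step 4: on WHITE (5,5): turn R to E, flip to black, move to (5,6). |black|=4
Step 5: on BLACK (5,6): turn L to N, flip to white, move to (4,6). |black|=3
Step 6: on WHITE (4,6): turn R to E, flip to black, move to (4,7). |black|=4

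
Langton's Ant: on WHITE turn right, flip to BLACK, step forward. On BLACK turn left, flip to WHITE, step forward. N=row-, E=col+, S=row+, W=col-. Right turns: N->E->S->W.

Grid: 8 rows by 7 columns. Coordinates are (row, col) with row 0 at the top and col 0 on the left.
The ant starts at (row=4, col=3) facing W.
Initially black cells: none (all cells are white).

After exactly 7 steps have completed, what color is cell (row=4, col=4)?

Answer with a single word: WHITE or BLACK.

Answer: BLACK

Derivation:
Step 1: on WHITE (4,3): turn R to N, flip to black, move to (3,3). |black|=1
Step 2: on WHITE (3,3): turn R to E, flip to black, move to (3,4). |black|=2
Step 3: on WHITE (3,4): turn R to S, flip to black, move to (4,4). |black|=3
Step 4: on WHITE (4,4): turn R to W, flip to black, move to (4,3). |black|=4
Step 5: on BLACK (4,3): turn L to S, flip to white, move to (5,3). |black|=3
Step 6: on WHITE (5,3): turn R to W, flip to black, move to (5,2). |black|=4
Step 7: on WHITE (5,2): turn R to N, flip to black, move to (4,2). |black|=5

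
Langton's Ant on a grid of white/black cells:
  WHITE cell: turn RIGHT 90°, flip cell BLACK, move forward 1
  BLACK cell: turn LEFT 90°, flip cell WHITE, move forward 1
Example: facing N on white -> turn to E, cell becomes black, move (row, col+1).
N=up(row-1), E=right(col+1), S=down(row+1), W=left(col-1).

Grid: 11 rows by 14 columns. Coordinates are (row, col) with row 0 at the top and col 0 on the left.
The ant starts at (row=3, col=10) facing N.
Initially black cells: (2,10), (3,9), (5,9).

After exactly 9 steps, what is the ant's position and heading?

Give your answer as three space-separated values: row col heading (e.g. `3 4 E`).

Step 1: on WHITE (3,10): turn R to E, flip to black, move to (3,11). |black|=4
Step 2: on WHITE (3,11): turn R to S, flip to black, move to (4,11). |black|=5
Step 3: on WHITE (4,11): turn R to W, flip to black, move to (4,10). |black|=6
Step 4: on WHITE (4,10): turn R to N, flip to black, move to (3,10). |black|=7
Step 5: on BLACK (3,10): turn L to W, flip to white, move to (3,9). |black|=6
Step 6: on BLACK (3,9): turn L to S, flip to white, move to (4,9). |black|=5
Step 7: on WHITE (4,9): turn R to W, flip to black, move to (4,8). |black|=6
Step 8: on WHITE (4,8): turn R to N, flip to black, move to (3,8). |black|=7
Step 9: on WHITE (3,8): turn R to E, flip to black, move to (3,9). |black|=8

Answer: 3 9 E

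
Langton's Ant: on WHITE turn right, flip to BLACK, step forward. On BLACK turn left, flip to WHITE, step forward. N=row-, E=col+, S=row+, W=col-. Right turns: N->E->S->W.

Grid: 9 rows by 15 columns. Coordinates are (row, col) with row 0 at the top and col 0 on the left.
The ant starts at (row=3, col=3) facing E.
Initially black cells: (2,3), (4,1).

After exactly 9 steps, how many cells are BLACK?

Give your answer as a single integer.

Step 1: on WHITE (3,3): turn R to S, flip to black, move to (4,3). |black|=3
Step 2: on WHITE (4,3): turn R to W, flip to black, move to (4,2). |black|=4
Step 3: on WHITE (4,2): turn R to N, flip to black, move to (3,2). |black|=5
Step 4: on WHITE (3,2): turn R to E, flip to black, move to (3,3). |black|=6
Step 5: on BLACK (3,3): turn L to N, flip to white, move to (2,3). |black|=5
Step 6: on BLACK (2,3): turn L to W, flip to white, move to (2,2). |black|=4
Step 7: on WHITE (2,2): turn R to N, flip to black, move to (1,2). |black|=5
Step 8: on WHITE (1,2): turn R to E, flip to black, move to (1,3). |black|=6
Step 9: on WHITE (1,3): turn R to S, flip to black, move to (2,3). |black|=7

Answer: 7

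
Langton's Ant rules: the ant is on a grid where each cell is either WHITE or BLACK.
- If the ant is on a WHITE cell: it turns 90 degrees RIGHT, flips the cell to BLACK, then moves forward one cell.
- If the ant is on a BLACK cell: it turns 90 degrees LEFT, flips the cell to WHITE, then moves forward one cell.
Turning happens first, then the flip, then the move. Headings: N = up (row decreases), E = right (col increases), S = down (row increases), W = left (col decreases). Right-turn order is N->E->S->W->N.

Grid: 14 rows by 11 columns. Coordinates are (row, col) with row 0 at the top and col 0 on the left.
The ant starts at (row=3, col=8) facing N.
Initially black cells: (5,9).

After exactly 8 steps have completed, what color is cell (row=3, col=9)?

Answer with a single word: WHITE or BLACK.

Answer: BLACK

Derivation:
Step 1: on WHITE (3,8): turn R to E, flip to black, move to (3,9). |black|=2
Step 2: on WHITE (3,9): turn R to S, flip to black, move to (4,9). |black|=3
Step 3: on WHITE (4,9): turn R to W, flip to black, move to (4,8). |black|=4
Step 4: on WHITE (4,8): turn R to N, flip to black, move to (3,8). |black|=5
Step 5: on BLACK (3,8): turn L to W, flip to white, move to (3,7). |black|=4
Step 6: on WHITE (3,7): turn R to N, flip to black, move to (2,7). |black|=5
Step 7: on WHITE (2,7): turn R to E, flip to black, move to (2,8). |black|=6
Step 8: on WHITE (2,8): turn R to S, flip to black, move to (3,8). |black|=7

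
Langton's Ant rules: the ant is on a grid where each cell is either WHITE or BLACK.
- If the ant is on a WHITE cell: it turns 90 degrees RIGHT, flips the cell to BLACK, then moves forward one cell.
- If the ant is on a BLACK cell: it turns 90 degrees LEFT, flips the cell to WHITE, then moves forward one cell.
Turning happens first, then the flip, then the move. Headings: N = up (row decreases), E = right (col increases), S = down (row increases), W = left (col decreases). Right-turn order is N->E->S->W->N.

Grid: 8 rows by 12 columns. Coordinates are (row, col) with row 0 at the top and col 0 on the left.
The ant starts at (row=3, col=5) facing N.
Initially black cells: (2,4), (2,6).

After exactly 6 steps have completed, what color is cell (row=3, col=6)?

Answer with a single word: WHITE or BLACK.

Answer: BLACK

Derivation:
Step 1: on WHITE (3,5): turn R to E, flip to black, move to (3,6). |black|=3
Step 2: on WHITE (3,6): turn R to S, flip to black, move to (4,6). |black|=4
Step 3: on WHITE (4,6): turn R to W, flip to black, move to (4,5). |black|=5
Step 4: on WHITE (4,5): turn R to N, flip to black, move to (3,5). |black|=6
Step 5: on BLACK (3,5): turn L to W, flip to white, move to (3,4). |black|=5
Step 6: on WHITE (3,4): turn R to N, flip to black, move to (2,4). |black|=6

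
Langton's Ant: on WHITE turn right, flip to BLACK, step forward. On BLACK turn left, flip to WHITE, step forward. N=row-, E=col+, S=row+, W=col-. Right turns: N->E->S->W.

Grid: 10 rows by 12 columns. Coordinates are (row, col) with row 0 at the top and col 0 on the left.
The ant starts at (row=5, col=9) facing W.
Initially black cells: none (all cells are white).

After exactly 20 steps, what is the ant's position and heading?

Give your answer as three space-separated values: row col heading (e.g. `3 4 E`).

Answer: 7 11 E

Derivation:
Step 1: on WHITE (5,9): turn R to N, flip to black, move to (4,9). |black|=1
Step 2: on WHITE (4,9): turn R to E, flip to black, move to (4,10). |black|=2
Step 3: on WHITE (4,10): turn R to S, flip to black, move to (5,10). |black|=3
Step 4: on WHITE (5,10): turn R to W, flip to black, move to (5,9). |black|=4
Step 5: on BLACK (5,9): turn L to S, flip to white, move to (6,9). |black|=3
Step 6: on WHITE (6,9): turn R to W, flip to black, move to (6,8). |black|=4
Step 7: on WHITE (6,8): turn R to N, flip to black, move to (5,8). |black|=5
Step 8: on WHITE (5,8): turn R to E, flip to black, move to (5,9). |black|=6
Step 9: on WHITE (5,9): turn R to S, flip to black, move to (6,9). |black|=7
Step 10: on BLACK (6,9): turn L to E, flip to white, move to (6,10). |black|=6
Step 11: on WHITE (6,10): turn R to S, flip to black, move to (7,10). |black|=7
Step 12: on WHITE (7,10): turn R to W, flip to black, move to (7,9). |black|=8
Step 13: on WHITE (7,9): turn R to N, flip to black, move to (6,9). |black|=9
Step 14: on WHITE (6,9): turn R to E, flip to black, move to (6,10). |black|=10
Step 15: on BLACK (6,10): turn L to N, flip to white, move to (5,10). |black|=9
Step 16: on BLACK (5,10): turn L to W, flip to white, move to (5,9). |black|=8
Step 17: on BLACK (5,9): turn L to S, flip to white, move to (6,9). |black|=7
Step 18: on BLACK (6,9): turn L to E, flip to white, move to (6,10). |black|=6
Step 19: on WHITE (6,10): turn R to S, flip to black, move to (7,10). |black|=7
Step 20: on BLACK (7,10): turn L to E, flip to white, move to (7,11). |black|=6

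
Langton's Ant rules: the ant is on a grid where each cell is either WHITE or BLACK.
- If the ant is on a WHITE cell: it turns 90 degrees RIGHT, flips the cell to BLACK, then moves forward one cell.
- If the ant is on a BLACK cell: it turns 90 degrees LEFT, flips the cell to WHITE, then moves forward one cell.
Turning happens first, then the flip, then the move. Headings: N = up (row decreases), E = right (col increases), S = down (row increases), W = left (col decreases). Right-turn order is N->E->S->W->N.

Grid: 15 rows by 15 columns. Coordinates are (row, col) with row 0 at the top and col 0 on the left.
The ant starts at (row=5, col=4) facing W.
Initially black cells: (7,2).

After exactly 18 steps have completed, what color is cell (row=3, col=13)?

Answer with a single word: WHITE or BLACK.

Answer: WHITE

Derivation:
Step 1: on WHITE (5,4): turn R to N, flip to black, move to (4,4). |black|=2
Step 2: on WHITE (4,4): turn R to E, flip to black, move to (4,5). |black|=3
Step 3: on WHITE (4,5): turn R to S, flip to black, move to (5,5). |black|=4
Step 4: on WHITE (5,5): turn R to W, flip to black, move to (5,4). |black|=5
Step 5: on BLACK (5,4): turn L to S, flip to white, move to (6,4). |black|=4
Step 6: on WHITE (6,4): turn R to W, flip to black, move to (6,3). |black|=5
Step 7: on WHITE (6,3): turn R to N, flip to black, move to (5,3). |black|=6
Step 8: on WHITE (5,3): turn R to E, flip to black, move to (5,4). |black|=7
Step 9: on WHITE (5,4): turn R to S, flip to black, move to (6,4). |black|=8
Step 10: on BLACK (6,4): turn L to E, flip to white, move to (6,5). |black|=7
Step 11: on WHITE (6,5): turn R to S, flip to black, move to (7,5). |black|=8
Step 12: on WHITE (7,5): turn R to W, flip to black, move to (7,4). |black|=9
Step 13: on WHITE (7,4): turn R to N, flip to black, move to (6,4). |black|=10
Step 14: on WHITE (6,4): turn R to E, flip to black, move to (6,5). |black|=11
Step 15: on BLACK (6,5): turn L to N, flip to white, move to (5,5). |black|=10
Step 16: on BLACK (5,5): turn L to W, flip to white, move to (5,4). |black|=9
Step 17: on BLACK (5,4): turn L to S, flip to white, move to (6,4). |black|=8
Step 18: on BLACK (6,4): turn L to E, flip to white, move to (6,5). |black|=7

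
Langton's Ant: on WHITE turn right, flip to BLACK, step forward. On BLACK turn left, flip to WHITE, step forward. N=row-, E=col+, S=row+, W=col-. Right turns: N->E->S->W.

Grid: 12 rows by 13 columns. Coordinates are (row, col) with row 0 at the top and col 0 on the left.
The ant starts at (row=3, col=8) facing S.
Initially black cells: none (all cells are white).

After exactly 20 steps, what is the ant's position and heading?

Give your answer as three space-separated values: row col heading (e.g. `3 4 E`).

Step 1: on WHITE (3,8): turn R to W, flip to black, move to (3,7). |black|=1
Step 2: on WHITE (3,7): turn R to N, flip to black, move to (2,7). |black|=2
Step 3: on WHITE (2,7): turn R to E, flip to black, move to (2,8). |black|=3
Step 4: on WHITE (2,8): turn R to S, flip to black, move to (3,8). |black|=4
Step 5: on BLACK (3,8): turn L to E, flip to white, move to (3,9). |black|=3
Step 6: on WHITE (3,9): turn R to S, flip to black, move to (4,9). |black|=4
Step 7: on WHITE (4,9): turn R to W, flip to black, move to (4,8). |black|=5
Step 8: on WHITE (4,8): turn R to N, flip to black, move to (3,8). |black|=6
Step 9: on WHITE (3,8): turn R to E, flip to black, move to (3,9). |black|=7
Step 10: on BLACK (3,9): turn L to N, flip to white, move to (2,9). |black|=6
Step 11: on WHITE (2,9): turn R to E, flip to black, move to (2,10). |black|=7
Step 12: on WHITE (2,10): turn R to S, flip to black, move to (3,10). |black|=8
Step 13: on WHITE (3,10): turn R to W, flip to black, move to (3,9). |black|=9
Step 14: on WHITE (3,9): turn R to N, flip to black, move to (2,9). |black|=10
Step 15: on BLACK (2,9): turn L to W, flip to white, move to (2,8). |black|=9
Step 16: on BLACK (2,8): turn L to S, flip to white, move to (3,8). |black|=8
Step 17: on BLACK (3,8): turn L to E, flip to white, move to (3,9). |black|=7
Step 18: on BLACK (3,9): turn L to N, flip to white, move to (2,9). |black|=6
Step 19: on WHITE (2,9): turn R to E, flip to black, move to (2,10). |black|=7
Step 20: on BLACK (2,10): turn L to N, flip to white, move to (1,10). |black|=6

Answer: 1 10 N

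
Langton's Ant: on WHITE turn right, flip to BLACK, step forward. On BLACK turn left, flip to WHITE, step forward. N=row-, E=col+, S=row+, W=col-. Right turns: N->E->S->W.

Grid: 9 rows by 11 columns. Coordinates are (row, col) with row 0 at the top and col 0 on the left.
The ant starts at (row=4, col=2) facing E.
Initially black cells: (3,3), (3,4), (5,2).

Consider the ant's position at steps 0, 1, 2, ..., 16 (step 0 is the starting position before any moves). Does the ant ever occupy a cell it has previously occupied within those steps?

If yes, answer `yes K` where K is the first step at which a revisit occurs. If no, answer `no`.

Step 1: on WHITE (4,2): turn R to S, flip to black, move to (5,2). |black|=4 — new cell
Step 2: on BLACK (5,2): turn L to E, flip to white, move to (5,3). |black|=3 — new cell
Step 3: on WHITE (5,3): turn R to S, flip to black, move to (6,3). |black|=4 — new cell
Step 4: on WHITE (6,3): turn R to W, flip to black, move to (6,2). |black|=5 — new cell
Step 5: on WHITE (6,2): turn R to N, flip to black, move to (5,2). |black|=6 — REVISIT

Answer: yes 5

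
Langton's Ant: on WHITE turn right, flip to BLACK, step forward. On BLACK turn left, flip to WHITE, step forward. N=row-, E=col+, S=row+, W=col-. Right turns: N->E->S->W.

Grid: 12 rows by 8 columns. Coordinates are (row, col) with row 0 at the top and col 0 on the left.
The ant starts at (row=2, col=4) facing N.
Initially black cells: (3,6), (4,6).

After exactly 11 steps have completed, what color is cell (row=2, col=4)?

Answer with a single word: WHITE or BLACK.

Answer: BLACK

Derivation:
Step 1: on WHITE (2,4): turn R to E, flip to black, move to (2,5). |black|=3
Step 2: on WHITE (2,5): turn R to S, flip to black, move to (3,5). |black|=4
Step 3: on WHITE (3,5): turn R to W, flip to black, move to (3,4). |black|=5
Step 4: on WHITE (3,4): turn R to N, flip to black, move to (2,4). |black|=6
Step 5: on BLACK (2,4): turn L to W, flip to white, move to (2,3). |black|=5
Step 6: on WHITE (2,3): turn R to N, flip to black, move to (1,3). |black|=6
Step 7: on WHITE (1,3): turn R to E, flip to black, move to (1,4). |black|=7
Step 8: on WHITE (1,4): turn R to S, flip to black, move to (2,4). |black|=8
Step 9: on WHITE (2,4): turn R to W, flip to black, move to (2,3). |black|=9
Step 10: on BLACK (2,3): turn L to S, flip to white, move to (3,3). |black|=8
Step 11: on WHITE (3,3): turn R to W, flip to black, move to (3,2). |black|=9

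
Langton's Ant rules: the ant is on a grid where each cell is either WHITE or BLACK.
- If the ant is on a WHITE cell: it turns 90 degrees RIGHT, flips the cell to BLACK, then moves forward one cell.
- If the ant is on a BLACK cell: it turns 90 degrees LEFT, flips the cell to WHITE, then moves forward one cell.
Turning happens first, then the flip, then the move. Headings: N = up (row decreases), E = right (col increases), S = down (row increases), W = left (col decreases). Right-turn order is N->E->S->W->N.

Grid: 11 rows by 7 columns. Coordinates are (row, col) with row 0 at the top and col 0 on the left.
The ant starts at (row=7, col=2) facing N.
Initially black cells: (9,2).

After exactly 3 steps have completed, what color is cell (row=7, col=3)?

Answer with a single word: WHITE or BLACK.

Step 1: on WHITE (7,2): turn R to E, flip to black, move to (7,3). |black|=2
Step 2: on WHITE (7,3): turn R to S, flip to black, move to (8,3). |black|=3
Step 3: on WHITE (8,3): turn R to W, flip to black, move to (8,2). |black|=4

Answer: BLACK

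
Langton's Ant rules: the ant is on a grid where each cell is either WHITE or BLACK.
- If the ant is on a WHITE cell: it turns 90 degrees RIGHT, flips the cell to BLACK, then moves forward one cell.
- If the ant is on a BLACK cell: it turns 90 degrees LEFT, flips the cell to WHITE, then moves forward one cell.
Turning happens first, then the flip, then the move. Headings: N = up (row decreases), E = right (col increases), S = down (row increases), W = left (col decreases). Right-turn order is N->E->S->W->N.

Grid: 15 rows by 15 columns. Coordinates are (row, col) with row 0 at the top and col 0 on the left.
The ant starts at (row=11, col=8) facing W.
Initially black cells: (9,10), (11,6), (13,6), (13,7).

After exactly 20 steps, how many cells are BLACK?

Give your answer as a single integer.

Answer: 10

Derivation:
Step 1: on WHITE (11,8): turn R to N, flip to black, move to (10,8). |black|=5
Step 2: on WHITE (10,8): turn R to E, flip to black, move to (10,9). |black|=6
Step 3: on WHITE (10,9): turn R to S, flip to black, move to (11,9). |black|=7
Step 4: on WHITE (11,9): turn R to W, flip to black, move to (11,8). |black|=8
Step 5: on BLACK (11,8): turn L to S, flip to white, move to (12,8). |black|=7
Step 6: on WHITE (12,8): turn R to W, flip to black, move to (12,7). |black|=8
Step 7: on WHITE (12,7): turn R to N, flip to black, move to (11,7). |black|=9
Step 8: on WHITE (11,7): turn R to E, flip to black, move to (11,8). |black|=10
Step 9: on WHITE (11,8): turn R to S, flip to black, move to (12,8). |black|=11
Step 10: on BLACK (12,8): turn L to E, flip to white, move to (12,9). |black|=10
Step 11: on WHITE (12,9): turn R to S, flip to black, move to (13,9). |black|=11
Step 12: on WHITE (13,9): turn R to W, flip to black, move to (13,8). |black|=12
Step 13: on WHITE (13,8): turn R to N, flip to black, move to (12,8). |black|=13
Step 14: on WHITE (12,8): turn R to E, flip to black, move to (12,9). |black|=14
Step 15: on BLACK (12,9): turn L to N, flip to white, move to (11,9). |black|=13
Step 16: on BLACK (11,9): turn L to W, flip to white, move to (11,8). |black|=12
Step 17: on BLACK (11,8): turn L to S, flip to white, move to (12,8). |black|=11
Step 18: on BLACK (12,8): turn L to E, flip to white, move to (12,9). |black|=10
Step 19: on WHITE (12,9): turn R to S, flip to black, move to (13,9). |black|=11
Step 20: on BLACK (13,9): turn L to E, flip to white, move to (13,10). |black|=10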